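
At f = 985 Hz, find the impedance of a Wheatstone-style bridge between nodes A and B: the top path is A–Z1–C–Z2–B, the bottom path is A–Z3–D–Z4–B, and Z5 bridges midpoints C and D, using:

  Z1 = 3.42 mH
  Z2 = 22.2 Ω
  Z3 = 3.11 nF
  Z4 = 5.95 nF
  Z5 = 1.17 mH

Step 1 — Angular frequency: ω = 2π·f = 2π·985 = 6189 rad/s.
Step 2 — Component impedances:
  Z1: Z = jωL = j·6189·0.00342 = 0 + j21.17 Ω
  Z2: Z = R = 22.2 Ω
  Z3: Z = 1/(jωC) = -j/(ω·C) = 0 - j5.195e+04 Ω
  Z4: Z = 1/(jωC) = -j/(ω·C) = 0 - j2.716e+04 Ω
  Z5: Z = jωL = j·6189·0.00117 = 0 + j7.241 Ω
Step 3 — Bridge requires nodal analysis (the Z5 bridge couples midpoints C and D, so the two paths cannot be reduced to a simple series/parallel combination). Setting node B to ground and injecting 1 A at node A, the 3-node admittance system at A, C, D solves to V_A = Z_AB = 22.2 + j21.16 Ω = 30.67∠43.6° Ω.

Z = 22.2 + j21.16 Ω = 30.67∠43.6° Ω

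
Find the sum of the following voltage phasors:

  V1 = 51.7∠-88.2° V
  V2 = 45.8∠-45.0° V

Step 1 — Convert each phasor to rectangular form:
  V1 = 51.7·(cos(-88.2°) + j·sin(-88.2°)) = 1.624 - j51.67 V
  V2 = 45.8·(cos(-45.0°) + j·sin(-45.0°)) = 32.39 - j32.39 V
Step 2 — Sum components: V_total = 34.01 - j84.06 V.
Step 3 — Convert to polar: |V_total| = 90.68 V, ∠V_total = -68.0°.

V_total = 90.68∠-68.0° V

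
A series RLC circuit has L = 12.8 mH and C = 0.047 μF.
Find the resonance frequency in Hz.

Step 1 — Resonance condition Im(Z)=0 gives ω₀ = 1/√(LC).
Step 2 — ω₀ = 1/√(0.0128·4.7e-08) = 4.077e+04 rad/s.
Step 3 — f₀ = ω₀/(2π) = 6489 Hz.

f₀ = 6489 Hz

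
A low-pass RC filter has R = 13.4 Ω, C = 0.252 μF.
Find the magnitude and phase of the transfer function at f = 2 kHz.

Step 1 — Angular frequency: ω = 2π·2000 = 1.257e+04 rad/s.
Step 2 — Transfer function: H(jω) = 1/(1 + jωRC).
Step 3 — Denominator: 1 + jωRC = 1 + j·1.257e+04·13.4·2.52e-07 = 1 + j0.04243.
Step 4 — H = 0.9982 - j0.04236.
Step 5 — Magnitude: |H| = 0.9991 (-0.0 dB); phase: φ = -2.4°.

|H| = 0.9991 (-0.0 dB), φ = -2.4°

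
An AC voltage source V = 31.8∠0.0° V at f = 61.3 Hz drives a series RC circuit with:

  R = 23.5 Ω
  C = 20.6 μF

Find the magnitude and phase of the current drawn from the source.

Step 1 — Angular frequency: ω = 2π·f = 2π·61.3 = 385.2 rad/s.
Step 2 — Component impedances:
  R: Z = R = 23.5 Ω
  C: Z = 1/(jωC) = -j/(ω·C) = 0 - j126 Ω
Step 3 — Series combination: Z_total = R + C = 23.5 - j126 Ω = 128.2∠-79.4° Ω.
Step 4 — Source phasor: V = 31.8∠0.0° V = 31.8 V.
Step 5 — Ohm's law: I = V / Z_total = (31.8) / (23.5 - j126) = 0.04546 + j0.2438 A.
Step 6 — Convert to polar: |I| = 0.248 A, ∠I = 79.4°.

I = 0.248∠79.4° A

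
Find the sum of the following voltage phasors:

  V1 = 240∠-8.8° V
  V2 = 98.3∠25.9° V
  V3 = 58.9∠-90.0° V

Step 1 — Convert each phasor to rectangular form:
  V1 = 240·(cos(-8.8°) + j·sin(-8.8°)) = 237.2 - j36.72 V
  V2 = 98.3·(cos(25.9°) + j·sin(25.9°)) = 88.43 + j42.94 V
  V3 = 58.9·(cos(-90.0°) + j·sin(-90.0°)) = 0 - j58.9 V
Step 2 — Sum components: V_total = 325.6 - j52.68 V.
Step 3 — Convert to polar: |V_total| = 329.8 V, ∠V_total = -9.2°.

V_total = 329.8∠-9.2° V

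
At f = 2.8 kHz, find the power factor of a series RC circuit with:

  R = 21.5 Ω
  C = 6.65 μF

Step 1 — Angular frequency: ω = 2π·f = 2π·2800 = 1.759e+04 rad/s.
Step 2 — Component impedances:
  R: Z = R = 21.5 Ω
  C: Z = 1/(jωC) = -j/(ω·C) = 0 - j8.548 Ω
Step 3 — Series combination: Z_total = R + C = 21.5 - j8.548 Ω = 23.14∠-21.7° Ω.
Step 4 — Power factor: PF = cos(φ) = Re(Z)/|Z| = 21.5/23.1368 = 0.9293.
Step 5 — Type: Im(Z) = -8.548 ⇒ leading (phase φ = -21.7°).

PF = 0.9293 (leading, φ = -21.7°)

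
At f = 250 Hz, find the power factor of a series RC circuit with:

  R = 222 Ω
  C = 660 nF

Step 1 — Angular frequency: ω = 2π·f = 2π·250 = 1571 rad/s.
Step 2 — Component impedances:
  R: Z = R = 222 Ω
  C: Z = 1/(jωC) = -j/(ω·C) = 0 - j964.6 Ω
Step 3 — Series combination: Z_total = R + C = 222 - j964.6 Ω = 989.8∠-77.0° Ω.
Step 4 — Power factor: PF = cos(φ) = Re(Z)/|Z| = 222/989.8 = 0.2243.
Step 5 — Type: Im(Z) = -964.6 ⇒ leading (phase φ = -77.0°).

PF = 0.2243 (leading, φ = -77.0°)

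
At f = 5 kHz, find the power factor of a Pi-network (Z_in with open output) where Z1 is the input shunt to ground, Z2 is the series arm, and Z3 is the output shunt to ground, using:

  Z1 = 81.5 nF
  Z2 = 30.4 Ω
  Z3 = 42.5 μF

Step 1 — Angular frequency: ω = 2π·f = 2π·5000 = 3.142e+04 rad/s.
Step 2 — Component impedances:
  Z1: Z = 1/(jωC) = -j/(ω·C) = 0 - j390.6 Ω
  Z2: Z = R = 30.4 Ω
  Z3: Z = 1/(jωC) = -j/(ω·C) = 0 - j0.749 Ω
Step 3 — With open output, the series arm Z2 and the output shunt Z3 appear in series to ground: Z2 + Z3 = 30.4 - j0.749 Ω.
Step 4 — Parallel with input shunt Z1: Z_in = Z1 || (Z2 + Z3) = 30.1 - j3.086 Ω = 30.26∠-5.9° Ω.
Step 5 — Power factor: PF = cos(φ) = Re(Z)/|Z| = 30.102/30.26 = 0.9948.
Step 6 — Type: Im(Z) = -3.086 ⇒ leading (phase φ = -5.9°).

PF = 0.9948 (leading, φ = -5.9°)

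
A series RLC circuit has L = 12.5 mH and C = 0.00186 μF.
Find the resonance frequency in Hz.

Step 1 — Resonance condition Im(Z)=0 gives ω₀ = 1/√(LC).
Step 2 — ω₀ = 1/√(0.0125·1.86e-09) = 2.074e+05 rad/s.
Step 3 — f₀ = ω₀/(2π) = 3.301e+04 Hz.

f₀ = 3.301e+04 Hz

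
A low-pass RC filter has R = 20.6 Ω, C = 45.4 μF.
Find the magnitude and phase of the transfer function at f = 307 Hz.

Step 1 — Angular frequency: ω = 2π·307 = 1929 rad/s.
Step 2 — Transfer function: H(jω) = 1/(1 + jωRC).
Step 3 — Denominator: 1 + jωRC = 1 + j·1929·20.6·4.54e-05 = 1 + j1.804.
Step 4 — H = 0.235 - j0.424.
Step 5 — Magnitude: |H| = 0.4848 (-6.3 dB); phase: φ = -61.0°.

|H| = 0.4848 (-6.3 dB), φ = -61.0°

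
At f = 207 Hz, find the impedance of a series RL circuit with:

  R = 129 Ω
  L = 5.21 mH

Step 1 — Angular frequency: ω = 2π·f = 2π·207 = 1301 rad/s.
Step 2 — Component impedances:
  R: Z = R = 129 Ω
  L: Z = jωL = j·1301·0.00521 = 0 + j6.776 Ω
Step 3 — Series combination: Z_total = R + L = 129 + j6.776 Ω = 129.2∠3.0° Ω.

Z = 129 + j6.776 Ω = 129.2∠3.0° Ω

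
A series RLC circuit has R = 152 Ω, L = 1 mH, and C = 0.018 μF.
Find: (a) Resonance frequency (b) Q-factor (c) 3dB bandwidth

Step 1 — Resonance condition Im(Z)=0 gives ω₀ = 1/√(LC).
Step 2 — ω₀ = 1/√(0.001·1.8e-08) = 2.357e+05 rad/s.
Step 3 — f₀ = ω₀/(2π) = 3.751e+04 Hz.
Step 4 — Series Q: Q = ω₀L/R = 2.357e+05·0.001/152 = 1.551.
Step 5 — 3dB bandwidth: Δω = ω₀/Q = 1.52e+05 rad/s; BW = Δω/(2π) = 2.419e+04 Hz.

(a) f₀ = 3.751e+04 Hz  (b) Q = 1.551  (c) BW = 2.419e+04 Hz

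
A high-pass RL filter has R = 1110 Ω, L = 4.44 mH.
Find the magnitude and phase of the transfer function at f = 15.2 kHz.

Step 1 — Angular frequency: ω = 2π·1.52e+04 = 9.55e+04 rad/s.
Step 2 — Transfer function: H(jω) = jωL/(R + jωL).
Step 3 — Numerator jωL = j·424; denominator R + jωL = 1110 + j424.
Step 4 — H = 0.1274 + j0.3334.
Step 5 — Magnitude: |H| = 0.3569 (-8.9 dB); phase: φ = 69.1°.

|H| = 0.3569 (-8.9 dB), φ = 69.1°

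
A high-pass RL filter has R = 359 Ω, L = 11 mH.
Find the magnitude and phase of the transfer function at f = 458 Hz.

Step 1 — Angular frequency: ω = 2π·458 = 2878 rad/s.
Step 2 — Transfer function: H(jω) = jωL/(R + jωL).
Step 3 — Numerator jωL = j·31.65; denominator R + jωL = 359 + j31.65.
Step 4 — H = 0.007715 + j0.08749.
Step 5 — Magnitude: |H| = 0.08783 (-21.1 dB); phase: φ = 85.0°.

|H| = 0.08783 (-21.1 dB), φ = 85.0°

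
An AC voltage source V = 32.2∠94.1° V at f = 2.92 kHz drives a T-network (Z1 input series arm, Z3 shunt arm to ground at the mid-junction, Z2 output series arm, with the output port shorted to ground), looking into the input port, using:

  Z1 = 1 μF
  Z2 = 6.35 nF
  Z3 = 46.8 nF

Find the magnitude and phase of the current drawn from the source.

Step 1 — Angular frequency: ω = 2π·f = 2π·2920 = 1.835e+04 rad/s.
Step 2 — Component impedances:
  Z1: Z = 1/(jωC) = -j/(ω·C) = 0 - j54.51 Ω
  Z2: Z = 1/(jωC) = -j/(ω·C) = 0 - j8583 Ω
  Z3: Z = 1/(jωC) = -j/(ω·C) = 0 - j1165 Ω
Step 3 — With the output port shorted to ground, the output series arm Z2 runs from the junction to ground; the shunt arm Z3 also runs from the junction to ground. They appear in parallel: Z3 || Z2 = 0 - j1025 Ω.
Step 4 — Series with input arm Z1: Z_in = Z1 + (Z3 || Z2) = 0 - j1080 Ω = 1080∠-90.0° Ω.
Step 5 — Source phasor: V = 32.2∠94.1° V = -2.302 + j32.12 V.
Step 6 — Ohm's law: I = V / Z_total = (-2.302 + j32.12) / (0 - j1080) = -0.02974 - j0.002132 A.
Step 7 — Convert to polar: |I| = 0.02981 A, ∠I = -175.9°.

I = 0.02981∠-175.9° A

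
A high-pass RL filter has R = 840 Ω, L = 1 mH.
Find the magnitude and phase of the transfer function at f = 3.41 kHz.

Step 1 — Angular frequency: ω = 2π·3410 = 2.143e+04 rad/s.
Step 2 — Transfer function: H(jω) = jωL/(R + jωL).
Step 3 — Numerator jωL = j·21.43; denominator R + jωL = 840 + j21.43.
Step 4 — H = 0.0006502 + j0.02549.
Step 5 — Magnitude: |H| = 0.0255 (-31.9 dB); phase: φ = 88.5°.

|H| = 0.0255 (-31.9 dB), φ = 88.5°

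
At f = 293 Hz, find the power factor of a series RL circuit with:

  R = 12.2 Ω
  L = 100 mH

Step 1 — Angular frequency: ω = 2π·f = 2π·293 = 1841 rad/s.
Step 2 — Component impedances:
  R: Z = R = 12.2 Ω
  L: Z = jωL = j·1841·0.1 = 0 + j184.1 Ω
Step 3 — Series combination: Z_total = R + L = 12.2 + j184.1 Ω = 184.5∠86.2° Ω.
Step 4 — Power factor: PF = cos(φ) = Re(Z)/|Z| = 12.2/184.5 = 0.06612.
Step 5 — Type: Im(Z) = 184.1 ⇒ lagging (phase φ = 86.2°).

PF = 0.06612 (lagging, φ = 86.2°)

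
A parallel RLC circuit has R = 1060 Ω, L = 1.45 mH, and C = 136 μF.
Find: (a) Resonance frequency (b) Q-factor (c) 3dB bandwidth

Step 1 — Resonance: ω₀ = 1/√(LC) = 1/√(0.00145·0.000136) = 2252 rad/s.
Step 2 — f₀ = ω₀/(2π) = 358.4 Hz.
Step 3 — Parallel Q: Q = R/(ω₀L) = 1060/(2252·0.00145) = 324.6.
Step 4 — Bandwidth: Δω = ω₀/Q = 6.937 rad/s; BW = Δω/(2π) = 1.104 Hz.

(a) f₀ = 358.4 Hz  (b) Q = 324.6  (c) BW = 1.104 Hz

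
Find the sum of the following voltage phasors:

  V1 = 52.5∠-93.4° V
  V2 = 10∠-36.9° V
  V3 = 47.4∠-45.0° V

Step 1 — Convert each phasor to rectangular form:
  V1 = 52.5·(cos(-93.4°) + j·sin(-93.4°)) = -3.114 - j52.41 V
  V2 = 10·(cos(-36.9°) + j·sin(-36.9°)) = 7.997 - j6.004 V
  V3 = 47.4·(cos(-45.0°) + j·sin(-45.0°)) = 33.52 - j33.52 V
Step 2 — Sum components: V_total = 38.4 - j91.93 V.
Step 3 — Convert to polar: |V_total| = 99.63 V, ∠V_total = -67.3°.

V_total = 99.63∠-67.3° V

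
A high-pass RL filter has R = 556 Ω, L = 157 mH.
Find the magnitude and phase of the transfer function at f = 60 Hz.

Step 1 — Angular frequency: ω = 2π·60 = 377 rad/s.
Step 2 — Transfer function: H(jω) = jωL/(R + jωL).
Step 3 — Numerator jωL = j·59.19; denominator R + jωL = 556 + j59.19.
Step 4 — H = 0.01121 + j0.1053.
Step 5 — Magnitude: |H| = 0.1059 (-19.5 dB); phase: φ = 83.9°.

|H| = 0.1059 (-19.5 dB), φ = 83.9°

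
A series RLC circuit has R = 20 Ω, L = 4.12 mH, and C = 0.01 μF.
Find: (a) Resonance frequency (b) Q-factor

Step 1 — Resonance condition Im(Z)=0 gives ω₀ = 1/√(LC).
Step 2 — ω₀ = 1/√(0.00412·1e-08) = 1.558e+05 rad/s.
Step 3 — f₀ = ω₀/(2π) = 2.48e+04 Hz.
Step 4 — Series Q: Q = ω₀L/R = 1.558e+05·0.00412/20 = 32.09.

(a) f₀ = 2.48e+04 Hz  (b) Q = 32.09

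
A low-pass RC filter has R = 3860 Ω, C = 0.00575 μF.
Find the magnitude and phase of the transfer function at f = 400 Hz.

Step 1 — Angular frequency: ω = 2π·400 = 2513 rad/s.
Step 2 — Transfer function: H(jω) = 1/(1 + jωRC).
Step 3 — Denominator: 1 + jωRC = 1 + j·2513·3860·5.75e-09 = 1 + j0.05578.
Step 4 — H = 0.9969 - j0.05561.
Step 5 — Magnitude: |H| = 0.9984 (-0.0 dB); phase: φ = -3.2°.

|H| = 0.9984 (-0.0 dB), φ = -3.2°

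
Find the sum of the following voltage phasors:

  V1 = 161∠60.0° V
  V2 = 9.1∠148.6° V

Step 1 — Convert each phasor to rectangular form:
  V1 = 161·(cos(60.0°) + j·sin(60.0°)) = 80.5 + j139.4 V
  V2 = 9.1·(cos(148.6°) + j·sin(148.6°)) = -7.767 + j4.741 V
Step 2 — Sum components: V_total = 72.73 + j144.2 V.
Step 3 — Convert to polar: |V_total| = 161.5 V, ∠V_total = 63.2°.

V_total = 161.5∠63.2° V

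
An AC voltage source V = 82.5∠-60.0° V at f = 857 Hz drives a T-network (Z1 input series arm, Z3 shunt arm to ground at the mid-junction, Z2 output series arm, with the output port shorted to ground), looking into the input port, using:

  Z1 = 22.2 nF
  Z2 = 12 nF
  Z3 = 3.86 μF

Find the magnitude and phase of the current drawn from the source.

Step 1 — Angular frequency: ω = 2π·f = 2π·857 = 5385 rad/s.
Step 2 — Component impedances:
  Z1: Z = 1/(jωC) = -j/(ω·C) = 0 - j8365 Ω
  Z2: Z = 1/(jωC) = -j/(ω·C) = 0 - j1.548e+04 Ω
  Z3: Z = 1/(jωC) = -j/(ω·C) = 0 - j48.11 Ω
Step 3 — With the output port shorted to ground, the output series arm Z2 runs from the junction to ground; the shunt arm Z3 also runs from the junction to ground. They appear in parallel: Z3 || Z2 = 0 - j47.96 Ω.
Step 4 — Series with input arm Z1: Z_in = Z1 + (Z3 || Z2) = 0 - j8413 Ω = 8413∠-90.0° Ω.
Step 5 — Source phasor: V = 82.5∠-60.0° V = 41.25 - j71.45 V.
Step 6 — Ohm's law: I = V / Z_total = (41.25 - j71.45) / (0 - j8413) = 0.008492 + j0.004903 A.
Step 7 — Convert to polar: |I| = 0.009806 A, ∠I = 30.0°.

I = 0.009806∠30.0° A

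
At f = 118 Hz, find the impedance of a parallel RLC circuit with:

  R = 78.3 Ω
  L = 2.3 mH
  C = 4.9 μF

Step 1 — Angular frequency: ω = 2π·f = 2π·118 = 741.4 rad/s.
Step 2 — Component impedances:
  R: Z = R = 78.3 Ω
  L: Z = jωL = j·741.4·0.0023 = 0 + j1.705 Ω
  C: Z = 1/(jωC) = -j/(ω·C) = 0 - j275.3 Ω
Step 3 — Parallel combination: 1/Z_total = 1/R + 1/L + 1/C; Z_total = 0.03758 + j1.715 Ω = 1.715∠88.7° Ω.

Z = 0.03758 + j1.715 Ω = 1.715∠88.7° Ω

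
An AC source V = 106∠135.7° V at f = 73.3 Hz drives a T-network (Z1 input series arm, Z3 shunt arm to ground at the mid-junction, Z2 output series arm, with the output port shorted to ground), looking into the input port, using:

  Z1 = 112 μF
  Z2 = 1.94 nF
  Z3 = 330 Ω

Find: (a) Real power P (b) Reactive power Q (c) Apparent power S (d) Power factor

Step 1 — Angular frequency: ω = 2π·f = 2π·73.3 = 460.6 rad/s.
Step 2 — Component impedances:
  Z1: Z = 1/(jωC) = -j/(ω·C) = 0 - j19.39 Ω
  Z2: Z = 1/(jωC) = -j/(ω·C) = 0 - j1.119e+06 Ω
  Z3: Z = R = 330 Ω
Step 3 — With the output port shorted to ground, the output series arm Z2 runs from the junction to ground; the shunt arm Z3 also runs from the junction to ground. They appear in parallel: Z3 || Z2 = 330 - j0.0973 Ω.
Step 4 — Series with input arm Z1: Z_in = Z1 + (Z3 || Z2) = 330 - j19.48 Ω = 330.6∠-3.4° Ω.
Step 5 — Source phasor: V = 106∠135.7° V = -75.86 + j74.03 V.
Step 6 — Current: I = V / Z = -0.2423 + j0.21 A = 0.3207∠139.1° A.
Step 7 — Complex power: S = V·I* = 33.93 - j2.003 VA.
Step 8 — Real power: P = Re(S) = 33.93 W.
Step 9 — Reactive power: Q = Im(S) = -2.003 VAR.
Step 10 — Apparent power: |S| = 33.99 VA.
Step 11 — Power factor: PF = P/|S| = 0.9983 (leading).

(a) P = 33.93 W  (b) Q = -2.003 VAR  (c) S = 33.99 VA  (d) PF = 0.9983 (leading)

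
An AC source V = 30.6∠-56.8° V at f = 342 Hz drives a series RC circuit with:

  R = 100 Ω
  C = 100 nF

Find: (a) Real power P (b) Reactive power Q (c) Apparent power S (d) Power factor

Step 1 — Angular frequency: ω = 2π·f = 2π·342 = 2149 rad/s.
Step 2 — Component impedances:
  R: Z = R = 100 Ω
  C: Z = 1/(jωC) = -j/(ω·C) = 0 - j4654 Ω
Step 3 — Series combination: Z_total = R + C = 100 - j4654 Ω = 4655∠-88.8° Ω.
Step 4 — Source phasor: V = 30.6∠-56.8° V = 16.76 - j25.6 V.
Step 5 — Current: I = V / Z = 0.005577 + j0.003481 A = 0.006574∠32.0° A.
Step 6 — Complex power: S = V·I* = 0.004322 - j0.2011 VA.
Step 7 — Real power: P = Re(S) = 0.004322 W.
Step 8 — Reactive power: Q = Im(S) = -0.2011 VAR.
Step 9 — Apparent power: |S| = 0.2012 VA.
Step 10 — Power factor: PF = P/|S| = 0.02148 (leading).

(a) P = 0.004322 W  (b) Q = -0.2011 VAR  (c) S = 0.2012 VA  (d) PF = 0.02148 (leading)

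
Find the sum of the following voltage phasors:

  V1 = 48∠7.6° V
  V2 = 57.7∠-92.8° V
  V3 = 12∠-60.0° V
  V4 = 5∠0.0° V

Step 1 — Convert each phasor to rectangular form:
  V1 = 48·(cos(7.6°) + j·sin(7.6°)) = 47.58 + j6.348 V
  V2 = 57.7·(cos(-92.8°) + j·sin(-92.8°)) = -2.819 - j57.63 V
  V3 = 12·(cos(-60.0°) + j·sin(-60.0°)) = 6 - j10.39 V
  V4 = 5·(cos(0.0°) + j·sin(0.0°)) = 5 V
Step 2 — Sum components: V_total = 55.76 - j61.68 V.
Step 3 — Convert to polar: |V_total| = 83.14 V, ∠V_total = -47.9°.

V_total = 83.14∠-47.9° V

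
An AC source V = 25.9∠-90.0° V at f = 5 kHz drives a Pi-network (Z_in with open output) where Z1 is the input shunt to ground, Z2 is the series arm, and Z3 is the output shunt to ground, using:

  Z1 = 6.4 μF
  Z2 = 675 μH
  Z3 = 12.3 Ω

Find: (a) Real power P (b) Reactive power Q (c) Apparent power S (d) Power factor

Step 1 — Angular frequency: ω = 2π·f = 2π·5000 = 3.142e+04 rad/s.
Step 2 — Component impedances:
  Z1: Z = 1/(jωC) = -j/(ω·C) = 0 - j4.974 Ω
  Z2: Z = jωL = j·3.142e+04·0.000675 = 0 + j21.21 Ω
  Z3: Z = R = 12.3 Ω
Step 3 — With open output, the series arm Z2 and the output shunt Z3 appear in series to ground: Z2 + Z3 = 12.3 + j21.21 Ω.
Step 4 — Parallel with input shunt Z1: Z_in = Z1 || (Z2 + Z3) = 0.7336 - j5.942 Ω = 5.987∠-83.0° Ω.
Step 5 — Source phasor: V = 25.9∠-90.0° V = 0 - j25.9 V.
Step 6 — Current: I = V / Z = 4.294 - j0.5301 A = 4.326∠-7.0° A.
Step 7 — Complex power: S = V·I* = 13.73 - j111.2 VA.
Step 8 — Real power: P = Re(S) = 13.73 W.
Step 9 — Reactive power: Q = Im(S) = -111.2 VAR.
Step 10 — Apparent power: |S| = 112 VA.
Step 11 — Power factor: PF = P/|S| = 0.1225 (leading).

(a) P = 13.73 W  (b) Q = -111.2 VAR  (c) S = 112 VA  (d) PF = 0.1225 (leading)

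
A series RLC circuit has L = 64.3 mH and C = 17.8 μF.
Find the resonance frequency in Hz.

Step 1 — Resonance condition Im(Z)=0 gives ω₀ = 1/√(LC).
Step 2 — ω₀ = 1/√(0.0643·1.78e-05) = 934.7 rad/s.
Step 3 — f₀ = ω₀/(2π) = 148.8 Hz.

f₀ = 148.8 Hz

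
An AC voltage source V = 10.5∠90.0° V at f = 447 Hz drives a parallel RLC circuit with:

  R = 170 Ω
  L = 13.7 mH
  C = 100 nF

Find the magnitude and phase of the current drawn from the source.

Step 1 — Angular frequency: ω = 2π·f = 2π·447 = 2809 rad/s.
Step 2 — Component impedances:
  R: Z = R = 170 Ω
  L: Z = jωL = j·2809·0.0137 = 0 + j38.48 Ω
  C: Z = 1/(jωC) = -j/(ω·C) = 0 - j3561 Ω
Step 3 — Parallel combination: 1/Z_total = 1/R + 1/L + 1/C; Z_total = 8.458 + j36.96 Ω = 37.92∠77.1° Ω.
Step 4 — Source phasor: V = 10.5∠90.0° V = 0 + j10.5 V.
Step 5 — Ohm's law: I = V / Z_total = (0 + j10.5) / (8.458 + j36.96) = 0.2699 + j0.06176 A.
Step 6 — Convert to polar: |I| = 0.2769 A, ∠I = 12.9°.

I = 0.2769∠12.9° A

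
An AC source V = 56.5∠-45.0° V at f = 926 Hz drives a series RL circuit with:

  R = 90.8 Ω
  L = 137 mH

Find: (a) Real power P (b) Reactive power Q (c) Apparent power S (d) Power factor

Step 1 — Angular frequency: ω = 2π·f = 2π·926 = 5818 rad/s.
Step 2 — Component impedances:
  R: Z = R = 90.8 Ω
  L: Z = jωL = j·5818·0.137 = 0 + j797.1 Ω
Step 3 — Series combination: Z_total = R + L = 90.8 + j797.1 Ω = 802.3∠83.5° Ω.
Step 4 — Source phasor: V = 56.5∠-45.0° V = 39.95 - j39.95 V.
Step 5 — Current: I = V / Z = -0.04384 - j0.05512 A = 0.07043∠-128.5° A.
Step 6 — Complex power: S = V·I* = 0.4504 + j3.954 VA.
Step 7 — Real power: P = Re(S) = 0.4504 W.
Step 8 — Reactive power: Q = Im(S) = 3.954 VAR.
Step 9 — Apparent power: |S| = 3.979 VA.
Step 10 — Power factor: PF = P/|S| = 0.1132 (lagging).

(a) P = 0.4504 W  (b) Q = 3.954 VAR  (c) S = 3.979 VA  (d) PF = 0.1132 (lagging)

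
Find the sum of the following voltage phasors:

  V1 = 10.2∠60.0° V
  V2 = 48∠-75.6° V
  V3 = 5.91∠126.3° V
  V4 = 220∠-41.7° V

Step 1 — Convert each phasor to rectangular form:
  V1 = 10.2·(cos(60.0°) + j·sin(60.0°)) = 5.1 + j8.833 V
  V2 = 48·(cos(-75.6°) + j·sin(-75.6°)) = 11.94 - j46.49 V
  V3 = 5.91·(cos(126.3°) + j·sin(126.3°)) = -3.499 + j4.763 V
  V4 = 220·(cos(-41.7°) + j·sin(-41.7°)) = 164.3 - j146.4 V
Step 2 — Sum components: V_total = 177.8 - j179.2 V.
Step 3 — Convert to polar: |V_total| = 252.5 V, ∠V_total = -45.2°.

V_total = 252.5∠-45.2° V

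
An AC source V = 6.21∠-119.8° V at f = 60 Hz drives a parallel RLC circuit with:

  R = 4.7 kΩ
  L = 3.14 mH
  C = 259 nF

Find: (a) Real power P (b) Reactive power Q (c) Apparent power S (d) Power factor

Step 1 — Angular frequency: ω = 2π·f = 2π·60 = 377 rad/s.
Step 2 — Component impedances:
  R: Z = R = 4700 Ω
  L: Z = jωL = j·377·0.00314 = 0 + j1.184 Ω
  C: Z = 1/(jωC) = -j/(ω·C) = 0 - j1.024e+04 Ω
Step 3 — Parallel combination: 1/Z_total = 1/R + 1/L + 1/C; Z_total = 0.0002982 + j1.184 Ω = 1.184∠90.0° Ω.
Step 4 — Source phasor: V = 6.21∠-119.8° V = -3.086 - j5.389 V.
Step 5 — Current: I = V / Z = -4.552 + j2.606 A = 5.245∠150.2° A.
Step 6 — Complex power: S = V·I* = 0.008205 + j32.57 VA.
Step 7 — Real power: P = Re(S) = 0.008205 W.
Step 8 — Reactive power: Q = Im(S) = 32.57 VAR.
Step 9 — Apparent power: |S| = 32.57 VA.
Step 10 — Power factor: PF = P/|S| = 0.0002519 (lagging).

(a) P = 0.008205 W  (b) Q = 32.57 VAR  (c) S = 32.57 VA  (d) PF = 0.0002519 (lagging)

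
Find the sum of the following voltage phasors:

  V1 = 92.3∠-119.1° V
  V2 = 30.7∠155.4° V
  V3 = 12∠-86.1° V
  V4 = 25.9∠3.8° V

Step 1 — Convert each phasor to rectangular form:
  V1 = 92.3·(cos(-119.1°) + j·sin(-119.1°)) = -44.89 - j80.65 V
  V2 = 30.7·(cos(155.4°) + j·sin(155.4°)) = -27.91 + j12.78 V
  V3 = 12·(cos(-86.1°) + j·sin(-86.1°)) = 0.8162 - j11.97 V
  V4 = 25.9·(cos(3.8°) + j·sin(3.8°)) = 25.84 + j1.716 V
Step 2 — Sum components: V_total = -46.14 - j78.13 V.
Step 3 — Convert to polar: |V_total| = 90.73 V, ∠V_total = -120.6°.

V_total = 90.73∠-120.6° V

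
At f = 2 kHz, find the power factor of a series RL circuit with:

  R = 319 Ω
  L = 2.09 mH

Step 1 — Angular frequency: ω = 2π·f = 2π·2000 = 1.257e+04 rad/s.
Step 2 — Component impedances:
  R: Z = R = 319 Ω
  L: Z = jωL = j·1.257e+04·0.00209 = 0 + j26.26 Ω
Step 3 — Series combination: Z_total = R + L = 319 + j26.26 Ω = 320.1∠4.7° Ω.
Step 4 — Power factor: PF = cos(φ) = Re(Z)/|Z| = 319/320.1 = 0.9966.
Step 5 — Type: Im(Z) = 26.26 ⇒ lagging (phase φ = 4.7°).

PF = 0.9966 (lagging, φ = 4.7°)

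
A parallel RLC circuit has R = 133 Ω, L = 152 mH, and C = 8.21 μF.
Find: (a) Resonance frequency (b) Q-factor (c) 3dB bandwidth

Step 1 — Resonance: ω₀ = 1/√(LC) = 1/√(0.152·8.21e-06) = 895.2 rad/s.
Step 2 — f₀ = ω₀/(2π) = 142.5 Hz.
Step 3 — Parallel Q: Q = R/(ω₀L) = 133/(895.2·0.152) = 0.9775.
Step 4 — Bandwidth: Δω = ω₀/Q = 915.8 rad/s; BW = Δω/(2π) = 145.8 Hz.

(a) f₀ = 142.5 Hz  (b) Q = 0.9775  (c) BW = 145.8 Hz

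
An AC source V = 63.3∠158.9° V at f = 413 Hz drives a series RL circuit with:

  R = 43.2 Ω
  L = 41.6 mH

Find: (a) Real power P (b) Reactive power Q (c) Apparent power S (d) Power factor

Step 1 — Angular frequency: ω = 2π·f = 2π·413 = 2595 rad/s.
Step 2 — Component impedances:
  R: Z = R = 43.2 Ω
  L: Z = jωL = j·2595·0.0416 = 0 + j108 Ω
Step 3 — Series combination: Z_total = R + L = 43.2 + j108 Ω = 116.3∠68.2° Ω.
Step 4 — Source phasor: V = 63.3∠158.9° V = -59.06 + j22.79 V.
Step 5 — Current: I = V / Z = -0.006751 + j0.5444 A = 0.5444∠90.7° A.
Step 6 — Complex power: S = V·I* = 12.8 + j31.99 VA.
Step 7 — Real power: P = Re(S) = 12.8 W.
Step 8 — Reactive power: Q = Im(S) = 31.99 VAR.
Step 9 — Apparent power: |S| = 34.46 VA.
Step 10 — Power factor: PF = P/|S| = 0.3715 (lagging).

(a) P = 12.8 W  (b) Q = 31.99 VAR  (c) S = 34.46 VA  (d) PF = 0.3715 (lagging)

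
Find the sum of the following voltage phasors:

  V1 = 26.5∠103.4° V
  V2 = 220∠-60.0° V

Step 1 — Convert each phasor to rectangular form:
  V1 = 26.5·(cos(103.4°) + j·sin(103.4°)) = -6.141 + j25.78 V
  V2 = 220·(cos(-60.0°) + j·sin(-60.0°)) = 110 - j190.5 V
Step 2 — Sum components: V_total = 103.9 - j164.7 V.
Step 3 — Convert to polar: |V_total| = 194.8 V, ∠V_total = -57.8°.

V_total = 194.8∠-57.8° V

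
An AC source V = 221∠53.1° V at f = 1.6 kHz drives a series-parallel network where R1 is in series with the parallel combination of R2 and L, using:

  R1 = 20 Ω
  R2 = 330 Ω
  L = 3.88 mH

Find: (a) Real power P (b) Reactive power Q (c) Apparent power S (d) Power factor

Step 1 — Angular frequency: ω = 2π·f = 2π·1600 = 1.005e+04 rad/s.
Step 2 — Component impedances:
  R1: Z = R = 20 Ω
  R2: Z = R = 330 Ω
  L: Z = jωL = j·1.005e+04·0.00388 = 0 + j39.01 Ω
Step 3 — Parallel branch: R2 || L = 1/(1/R2 + 1/L) = 4.547 + j38.47 Ω.
Step 4 — Series with R1: Z_total = R1 + (R2 || L) = 24.55 + j38.47 Ω = 45.63∠57.5° Ω.
Step 5 — Source phasor: V = 221∠53.1° V = 132.7 + j176.7 V.
Step 6 — Current: I = V / Z = 4.829 - j0.368 A = 4.843∠-4.4° A.
Step 7 — Complex power: S = V·I* = 575.7 + j902.3 VA.
Step 8 — Real power: P = Re(S) = 575.7 W.
Step 9 — Reactive power: Q = Im(S) = 902.3 VAR.
Step 10 — Apparent power: |S| = 1070 VA.
Step 11 — Power factor: PF = P/|S| = 0.5379 (lagging).

(a) P = 575.7 W  (b) Q = 902.3 VAR  (c) S = 1070 VA  (d) PF = 0.5379 (lagging)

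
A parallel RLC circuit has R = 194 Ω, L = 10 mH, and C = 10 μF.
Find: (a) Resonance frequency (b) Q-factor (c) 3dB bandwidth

Step 1 — Resonance: ω₀ = 1/√(LC) = 1/√(0.01·1e-05) = 3162 rad/s.
Step 2 — f₀ = ω₀/(2π) = 503.3 Hz.
Step 3 — Parallel Q: Q = R/(ω₀L) = 194/(3162·0.01) = 6.135.
Step 4 — Bandwidth: Δω = ω₀/Q = 515.5 rad/s; BW = Δω/(2π) = 82.04 Hz.

(a) f₀ = 503.3 Hz  (b) Q = 6.135  (c) BW = 82.04 Hz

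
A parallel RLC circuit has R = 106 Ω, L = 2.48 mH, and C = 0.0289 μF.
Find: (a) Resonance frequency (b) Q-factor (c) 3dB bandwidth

Step 1 — Resonance: ω₀ = 1/√(LC) = 1/√(0.00248·2.89e-08) = 1.181e+05 rad/s.
Step 2 — f₀ = ω₀/(2π) = 1.88e+04 Hz.
Step 3 — Parallel Q: Q = R/(ω₀L) = 106/(1.181e+05·0.00248) = 0.3619.
Step 4 — Bandwidth: Δω = ω₀/Q = 3.264e+05 rad/s; BW = Δω/(2π) = 5.195e+04 Hz.

(a) f₀ = 1.88e+04 Hz  (b) Q = 0.3619  (c) BW = 5.195e+04 Hz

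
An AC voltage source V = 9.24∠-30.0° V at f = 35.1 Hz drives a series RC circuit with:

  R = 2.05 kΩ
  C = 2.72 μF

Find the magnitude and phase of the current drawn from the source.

Step 1 — Angular frequency: ω = 2π·f = 2π·35.1 = 220.5 rad/s.
Step 2 — Component impedances:
  R: Z = R = 2050 Ω
  C: Z = 1/(jωC) = -j/(ω·C) = 0 - j1667 Ω
Step 3 — Series combination: Z_total = R + C = 2050 - j1667 Ω = 2642∠-39.1° Ω.
Step 4 — Source phasor: V = 9.24∠-30.0° V = 8.002 - j4.62 V.
Step 5 — Ohm's law: I = V / Z_total = (8.002 - j4.62) / (2050 - j1667) = 0.003453 + j0.0005541 A.
Step 6 — Convert to polar: |I| = 0.003497 A, ∠I = 9.1°.

I = 0.003497∠9.1° A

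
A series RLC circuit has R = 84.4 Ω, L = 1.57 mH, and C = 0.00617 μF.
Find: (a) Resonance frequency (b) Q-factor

Step 1 — Resonance condition Im(Z)=0 gives ω₀ = 1/√(LC).
Step 2 — ω₀ = 1/√(0.00157·6.17e-09) = 3.213e+05 rad/s.
Step 3 — f₀ = ω₀/(2π) = 5.114e+04 Hz.
Step 4 — Series Q: Q = ω₀L/R = 3.213e+05·0.00157/84.4 = 5.977.

(a) f₀ = 5.114e+04 Hz  (b) Q = 5.977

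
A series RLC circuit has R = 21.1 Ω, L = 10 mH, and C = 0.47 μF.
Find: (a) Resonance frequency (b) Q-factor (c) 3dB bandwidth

Step 1 — Resonance: ω₀ = 1/√(LC) = 1/√(0.01·4.7e-07) = 1.459e+04 rad/s.
Step 2 — f₀ = ω₀/(2π) = 2322 Hz.
Step 3 — Series Q: Q = ω₀L/R = 1.459e+04·0.01/21.1 = 6.913.
Step 4 — Bandwidth: Δω = ω₀/Q = 2110 rad/s; BW = Δω/(2π) = 335.8 Hz.

(a) f₀ = 2322 Hz  (b) Q = 6.913  (c) BW = 335.8 Hz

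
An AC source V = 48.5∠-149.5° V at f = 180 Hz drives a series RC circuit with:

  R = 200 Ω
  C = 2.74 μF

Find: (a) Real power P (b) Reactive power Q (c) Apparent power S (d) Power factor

Step 1 — Angular frequency: ω = 2π·f = 2π·180 = 1131 rad/s.
Step 2 — Component impedances:
  R: Z = R = 200 Ω
  C: Z = 1/(jωC) = -j/(ω·C) = 0 - j322.7 Ω
Step 3 — Series combination: Z_total = R + C = 200 - j322.7 Ω = 379.7∠-58.2° Ω.
Step 4 — Source phasor: V = 48.5∠-149.5° V = -41.79 - j24.62 V.
Step 5 — Current: I = V / Z = -0.002875 - j0.1277 A = 0.1277∠-91.3° A.
Step 6 — Complex power: S = V·I* = 3.264 - j5.266 VA.
Step 7 — Real power: P = Re(S) = 3.264 W.
Step 8 — Reactive power: Q = Im(S) = -5.266 VAR.
Step 9 — Apparent power: |S| = 6.196 VA.
Step 10 — Power factor: PF = P/|S| = 0.5268 (leading).

(a) P = 3.264 W  (b) Q = -5.266 VAR  (c) S = 6.196 VA  (d) PF = 0.5268 (leading)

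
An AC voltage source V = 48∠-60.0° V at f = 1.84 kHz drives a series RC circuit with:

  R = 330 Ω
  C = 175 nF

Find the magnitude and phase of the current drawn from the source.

Step 1 — Angular frequency: ω = 2π·f = 2π·1840 = 1.156e+04 rad/s.
Step 2 — Component impedances:
  R: Z = R = 330 Ω
  C: Z = 1/(jωC) = -j/(ω·C) = 0 - j494.3 Ω
Step 3 — Series combination: Z_total = R + C = 330 - j494.3 Ω = 594.3∠-56.3° Ω.
Step 4 — Source phasor: V = 48∠-60.0° V = 24 - j41.57 V.
Step 5 — Ohm's law: I = V / Z_total = (24 - j41.57) / (330 - j494.3) = 0.0806 - j0.005253 A.
Step 6 — Convert to polar: |I| = 0.08077 A, ∠I = -3.7°.

I = 0.08077∠-3.7° A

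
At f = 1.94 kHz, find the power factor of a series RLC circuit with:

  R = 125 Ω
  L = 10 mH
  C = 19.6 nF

Step 1 — Angular frequency: ω = 2π·f = 2π·1940 = 1.219e+04 rad/s.
Step 2 — Component impedances:
  R: Z = R = 125 Ω
  L: Z = jωL = j·1.219e+04·0.01 = 0 + j121.9 Ω
  C: Z = 1/(jωC) = -j/(ω·C) = 0 - j4186 Ω
Step 3 — Series combination: Z_total = R + L + C = 125 - j4064 Ω = 4066∠-88.2° Ω.
Step 4 — Power factor: PF = cos(φ) = Re(Z)/|Z| = 125/4065.7 = 0.03075.
Step 5 — Type: Im(Z) = -4064 ⇒ leading (phase φ = -88.2°).

PF = 0.03075 (leading, φ = -88.2°)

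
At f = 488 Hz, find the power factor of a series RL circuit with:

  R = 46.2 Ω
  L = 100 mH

Step 1 — Angular frequency: ω = 2π·f = 2π·488 = 3066 rad/s.
Step 2 — Component impedances:
  R: Z = R = 46.2 Ω
  L: Z = jωL = j·3066·0.1 = 0 + j306.6 Ω
Step 3 — Series combination: Z_total = R + L = 46.2 + j306.6 Ω = 310.1∠81.4° Ω.
Step 4 — Power factor: PF = cos(φ) = Re(Z)/|Z| = 46.2/310.1 = 0.149.
Step 5 — Type: Im(Z) = 306.6 ⇒ lagging (phase φ = 81.4°).

PF = 0.149 (lagging, φ = 81.4°)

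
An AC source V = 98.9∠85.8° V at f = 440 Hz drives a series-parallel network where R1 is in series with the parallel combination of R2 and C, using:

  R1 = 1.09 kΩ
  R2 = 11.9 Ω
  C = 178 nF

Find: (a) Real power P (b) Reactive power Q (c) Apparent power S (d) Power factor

Step 1 — Angular frequency: ω = 2π·f = 2π·440 = 2765 rad/s.
Step 2 — Component impedances:
  R1: Z = R = 1090 Ω
  R2: Z = R = 11.9 Ω
  C: Z = 1/(jωC) = -j/(ω·C) = 0 - j2032 Ω
Step 3 — Parallel branch: R2 || C = 1/(1/R2 + 1/C) = 11.9 - j0.06968 Ω.
Step 4 — Series with R1: Z_total = R1 + (R2 || C) = 1102 - j0.06968 Ω = 1102∠-0.0° Ω.
Step 5 — Source phasor: V = 98.9∠85.8° V = 7.243 + j98.63 V.
Step 6 — Current: I = V / Z = 0.006568 + j0.08951 A = 0.08975∠85.8° A.
Step 7 — Complex power: S = V·I* = 8.877 - j0.0005614 VA.
Step 8 — Real power: P = Re(S) = 8.877 W.
Step 9 — Reactive power: Q = Im(S) = -0.0005614 VAR.
Step 10 — Apparent power: |S| = 8.877 VA.
Step 11 — Power factor: PF = P/|S| = 1 (leading).

(a) P = 8.877 W  (b) Q = -0.0005614 VAR  (c) S = 8.877 VA  (d) PF = 1 (leading)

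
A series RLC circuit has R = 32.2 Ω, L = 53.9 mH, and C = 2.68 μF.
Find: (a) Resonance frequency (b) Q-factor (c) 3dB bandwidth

Step 1 — Resonance: ω₀ = 1/√(LC) = 1/√(0.0539·2.68e-06) = 2631 rad/s.
Step 2 — f₀ = ω₀/(2π) = 418.8 Hz.
Step 3 — Series Q: Q = ω₀L/R = 2631·0.0539/32.2 = 4.404.
Step 4 — Bandwidth: Δω = ω₀/Q = 597.4 rad/s; BW = Δω/(2π) = 95.08 Hz.

(a) f₀ = 418.8 Hz  (b) Q = 4.404  (c) BW = 95.08 Hz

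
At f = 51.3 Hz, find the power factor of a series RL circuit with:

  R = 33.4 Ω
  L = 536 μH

Step 1 — Angular frequency: ω = 2π·f = 2π·51.3 = 322.3 rad/s.
Step 2 — Component impedances:
  R: Z = R = 33.4 Ω
  L: Z = jωL = j·322.3·0.000536 = 0 + j0.1728 Ω
Step 3 — Series combination: Z_total = R + L = 33.4 + j0.1728 Ω = 33.4∠0.3° Ω.
Step 4 — Power factor: PF = cos(φ) = Re(Z)/|Z| = 33.4/33.4 = 1.
Step 5 — Type: Im(Z) = 0.1728 ⇒ lagging (phase φ = 0.3°).

PF = 1 (lagging, φ = 0.3°)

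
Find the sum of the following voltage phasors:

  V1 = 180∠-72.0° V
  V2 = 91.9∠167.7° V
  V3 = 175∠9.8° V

Step 1 — Convert each phasor to rectangular form:
  V1 = 180·(cos(-72.0°) + j·sin(-72.0°)) = 55.62 - j171.2 V
  V2 = 91.9·(cos(167.7°) + j·sin(167.7°)) = -89.79 + j19.58 V
  V3 = 175·(cos(9.8°) + j·sin(9.8°)) = 172.4 + j29.79 V
Step 2 — Sum components: V_total = 138.3 - j121.8 V.
Step 3 — Convert to polar: |V_total| = 184.3 V, ∠V_total = -41.4°.

V_total = 184.3∠-41.4° V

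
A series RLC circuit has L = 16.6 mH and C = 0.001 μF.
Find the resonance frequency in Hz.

Step 1 — Resonance condition Im(Z)=0 gives ω₀ = 1/√(LC).
Step 2 — ω₀ = 1/√(0.0166·1e-09) = 2.454e+05 rad/s.
Step 3 — f₀ = ω₀/(2π) = 3.906e+04 Hz.

f₀ = 3.906e+04 Hz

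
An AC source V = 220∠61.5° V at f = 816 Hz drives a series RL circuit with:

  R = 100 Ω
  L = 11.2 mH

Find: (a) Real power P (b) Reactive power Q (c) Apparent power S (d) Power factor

Step 1 — Angular frequency: ω = 2π·f = 2π·816 = 5127 rad/s.
Step 2 — Component impedances:
  R: Z = R = 100 Ω
  L: Z = jωL = j·5127·0.0112 = 0 + j57.42 Ω
Step 3 — Series combination: Z_total = R + L = 100 + j57.42 Ω = 115.3∠29.9° Ω.
Step 4 — Source phasor: V = 220∠61.5° V = 105 + j193.3 V.
Step 5 — Current: I = V / Z = 1.624 + j1.001 A = 1.908∠31.6° A.
Step 6 — Complex power: S = V·I* = 364 + j209 VA.
Step 7 — Real power: P = Re(S) = 364 W.
Step 8 — Reactive power: Q = Im(S) = 209 VAR.
Step 9 — Apparent power: |S| = 419.7 VA.
Step 10 — Power factor: PF = P/|S| = 0.8672 (lagging).

(a) P = 364 W  (b) Q = 209 VAR  (c) S = 419.7 VA  (d) PF = 0.8672 (lagging)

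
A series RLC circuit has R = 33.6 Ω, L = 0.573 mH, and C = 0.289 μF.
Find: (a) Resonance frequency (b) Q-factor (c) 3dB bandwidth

Step 1 — Resonance: ω₀ = 1/√(LC) = 1/√(0.000573·2.89e-07) = 7.771e+04 rad/s.
Step 2 — f₀ = ω₀/(2π) = 1.237e+04 Hz.
Step 3 — Series Q: Q = ω₀L/R = 7.771e+04·0.000573/33.6 = 1.325.
Step 4 — Bandwidth: Δω = ω₀/Q = 5.864e+04 rad/s; BW = Δω/(2π) = 9333 Hz.

(a) f₀ = 1.237e+04 Hz  (b) Q = 1.325  (c) BW = 9333 Hz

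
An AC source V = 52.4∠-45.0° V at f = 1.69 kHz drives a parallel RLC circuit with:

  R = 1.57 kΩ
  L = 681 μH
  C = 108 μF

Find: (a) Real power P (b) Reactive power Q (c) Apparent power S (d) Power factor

Step 1 — Angular frequency: ω = 2π·f = 2π·1690 = 1.062e+04 rad/s.
Step 2 — Component impedances:
  R: Z = R = 1570 Ω
  L: Z = jωL = j·1.062e+04·0.000681 = 0 + j7.231 Ω
  C: Z = 1/(jωC) = -j/(ω·C) = 0 - j0.872 Ω
Step 3 — Parallel combination: 1/Z_total = 1/R + 1/L + 1/C; Z_total = 0.0006262 - j0.9916 Ω = 0.9916∠-90.0° Ω.
Step 4 — Source phasor: V = 52.4∠-45.0° V = 37.05 - j37.05 V.
Step 5 — Current: I = V / Z = 37.39 + j37.34 A = 52.85∠45.0° A.
Step 6 — Complex power: S = V·I* = 1.749 - j2769 VA.
Step 7 — Real power: P = Re(S) = 1.749 W.
Step 8 — Reactive power: Q = Im(S) = -2769 VAR.
Step 9 — Apparent power: |S| = 2769 VA.
Step 10 — Power factor: PF = P/|S| = 0.0006316 (leading).

(a) P = 1.749 W  (b) Q = -2769 VAR  (c) S = 2769 VA  (d) PF = 0.0006316 (leading)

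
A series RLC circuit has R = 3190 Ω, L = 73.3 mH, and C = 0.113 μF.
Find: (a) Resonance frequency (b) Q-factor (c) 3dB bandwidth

Step 1 — Resonance condition Im(Z)=0 gives ω₀ = 1/√(LC).
Step 2 — ω₀ = 1/√(0.0733·1.13e-07) = 1.099e+04 rad/s.
Step 3 — f₀ = ω₀/(2π) = 1749 Hz.
Step 4 — Series Q: Q = ω₀L/R = 1.099e+04·0.0733/3190 = 0.2525.
Step 5 — 3dB bandwidth: Δω = ω₀/Q = 4.352e+04 rad/s; BW = Δω/(2π) = 6926 Hz.

(a) f₀ = 1749 Hz  (b) Q = 0.2525  (c) BW = 6926 Hz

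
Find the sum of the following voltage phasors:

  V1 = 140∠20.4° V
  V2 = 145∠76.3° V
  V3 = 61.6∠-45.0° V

Step 1 — Convert each phasor to rectangular form:
  V1 = 140·(cos(20.4°) + j·sin(20.4°)) = 131.2 + j48.8 V
  V2 = 145·(cos(76.3°) + j·sin(76.3°)) = 34.34 + j140.9 V
  V3 = 61.6·(cos(-45.0°) + j·sin(-45.0°)) = 43.56 - j43.56 V
Step 2 — Sum components: V_total = 209.1 + j146.1 V.
Step 3 — Convert to polar: |V_total| = 255.1 V, ∠V_total = 34.9°.

V_total = 255.1∠34.9° V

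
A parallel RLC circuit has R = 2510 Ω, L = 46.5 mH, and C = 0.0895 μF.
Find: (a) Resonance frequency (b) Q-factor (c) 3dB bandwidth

Step 1 — Resonance: ω₀ = 1/√(LC) = 1/√(0.0465·8.95e-08) = 1.55e+04 rad/s.
Step 2 — f₀ = ω₀/(2π) = 2467 Hz.
Step 3 — Parallel Q: Q = R/(ω₀L) = 2510/(1.55e+04·0.0465) = 3.482.
Step 4 — Bandwidth: Δω = ω₀/Q = 4451 rad/s; BW = Δω/(2π) = 708.5 Hz.

(a) f₀ = 2467 Hz  (b) Q = 3.482  (c) BW = 708.5 Hz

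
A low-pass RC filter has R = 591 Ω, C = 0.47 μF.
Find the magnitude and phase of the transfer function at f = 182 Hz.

Step 1 — Angular frequency: ω = 2π·182 = 1144 rad/s.
Step 2 — Transfer function: H(jω) = 1/(1 + jωRC).
Step 3 — Denominator: 1 + jωRC = 1 + j·1144·591·4.7e-07 = 1 + j0.3176.
Step 4 — H = 0.9084 - j0.2885.
Step 5 — Magnitude: |H| = 0.9531 (-0.4 dB); phase: φ = -17.6°.

|H| = 0.9531 (-0.4 dB), φ = -17.6°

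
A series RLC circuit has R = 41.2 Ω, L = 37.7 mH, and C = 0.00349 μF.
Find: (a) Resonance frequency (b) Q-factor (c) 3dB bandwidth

Step 1 — Resonance: ω₀ = 1/√(LC) = 1/√(0.0377·3.49e-09) = 8.718e+04 rad/s.
Step 2 — f₀ = ω₀/(2π) = 1.388e+04 Hz.
Step 3 — Series Q: Q = ω₀L/R = 8.718e+04·0.0377/41.2 = 79.77.
Step 4 — Bandwidth: Δω = ω₀/Q = 1093 rad/s; BW = Δω/(2π) = 173.9 Hz.

(a) f₀ = 1.388e+04 Hz  (b) Q = 79.77  (c) BW = 173.9 Hz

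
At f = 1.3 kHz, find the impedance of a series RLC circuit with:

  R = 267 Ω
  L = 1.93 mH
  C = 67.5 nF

Step 1 — Angular frequency: ω = 2π·f = 2π·1300 = 8168 rad/s.
Step 2 — Component impedances:
  R: Z = R = 267 Ω
  L: Z = jωL = j·8168·0.00193 = 0 + j15.76 Ω
  C: Z = 1/(jωC) = -j/(ω·C) = 0 - j1814 Ω
Step 3 — Series combination: Z_total = R + L + C = 267 - j1798 Ω = 1818∠-81.6° Ω.

Z = 267 - j1798 Ω = 1818∠-81.6° Ω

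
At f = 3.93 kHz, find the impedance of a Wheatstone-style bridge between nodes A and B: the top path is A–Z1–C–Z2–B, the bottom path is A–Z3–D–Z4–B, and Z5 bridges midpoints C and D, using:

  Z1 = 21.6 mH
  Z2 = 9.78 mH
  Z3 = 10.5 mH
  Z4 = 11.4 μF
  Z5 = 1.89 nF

Step 1 — Angular frequency: ω = 2π·f = 2π·3930 = 2.469e+04 rad/s.
Step 2 — Component impedances:
  Z1: Z = jωL = j·2.469e+04·0.0216 = 0 + j533.4 Ω
  Z2: Z = jωL = j·2.469e+04·0.00978 = 0 + j241.5 Ω
  Z3: Z = jωL = j·2.469e+04·0.0105 = 0 + j259.3 Ω
  Z4: Z = 1/(jωC) = -j/(ω·C) = 0 - j3.552 Ω
  Z5: Z = 1/(jωC) = -j/(ω·C) = 0 - j2.143e+04 Ω
Step 3 — Bridge requires nodal analysis (the Z5 bridge couples midpoints C and D, so the two paths cannot be reduced to a simple series/parallel combination). Setting node B to ground and injecting 1 A at node A, the 3-node admittance system at A, C, D solves to V_A = Z_AB = 0 + j192.5 Ω = 192.5∠90.0° Ω.

Z = 0 + j192.5 Ω = 192.5∠90.0° Ω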